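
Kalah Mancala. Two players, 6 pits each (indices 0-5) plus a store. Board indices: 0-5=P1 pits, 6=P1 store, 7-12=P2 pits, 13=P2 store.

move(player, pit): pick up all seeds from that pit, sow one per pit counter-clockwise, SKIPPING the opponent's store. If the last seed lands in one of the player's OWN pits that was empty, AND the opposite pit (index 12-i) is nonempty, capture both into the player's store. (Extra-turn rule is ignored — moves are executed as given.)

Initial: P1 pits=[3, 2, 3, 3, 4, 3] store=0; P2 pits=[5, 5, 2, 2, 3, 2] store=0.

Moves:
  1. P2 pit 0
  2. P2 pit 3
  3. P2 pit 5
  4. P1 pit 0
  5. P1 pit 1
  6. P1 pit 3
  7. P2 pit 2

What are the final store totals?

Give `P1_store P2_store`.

Answer: 1 2

Derivation:
Move 1: P2 pit0 -> P1=[3,2,3,3,4,3](0) P2=[0,6,3,3,4,3](0)
Move 2: P2 pit3 -> P1=[3,2,3,3,4,3](0) P2=[0,6,3,0,5,4](1)
Move 3: P2 pit5 -> P1=[4,3,4,3,4,3](0) P2=[0,6,3,0,5,0](2)
Move 4: P1 pit0 -> P1=[0,4,5,4,5,3](0) P2=[0,6,3,0,5,0](2)
Move 5: P1 pit1 -> P1=[0,0,6,5,6,4](0) P2=[0,6,3,0,5,0](2)
Move 6: P1 pit3 -> P1=[0,0,6,0,7,5](1) P2=[1,7,3,0,5,0](2)
Move 7: P2 pit2 -> P1=[0,0,6,0,7,5](1) P2=[1,7,0,1,6,1](2)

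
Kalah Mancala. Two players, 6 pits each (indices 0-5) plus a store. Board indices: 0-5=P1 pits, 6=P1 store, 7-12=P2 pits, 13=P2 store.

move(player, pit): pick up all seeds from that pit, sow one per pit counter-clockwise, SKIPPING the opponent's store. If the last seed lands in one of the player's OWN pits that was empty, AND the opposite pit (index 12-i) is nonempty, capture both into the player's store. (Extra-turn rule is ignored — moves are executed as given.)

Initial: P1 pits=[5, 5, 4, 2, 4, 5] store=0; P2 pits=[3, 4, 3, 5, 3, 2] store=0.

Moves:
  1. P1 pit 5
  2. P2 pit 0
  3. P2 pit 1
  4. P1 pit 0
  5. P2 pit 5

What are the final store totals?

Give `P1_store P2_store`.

Answer: 2 2

Derivation:
Move 1: P1 pit5 -> P1=[5,5,4,2,4,0](1) P2=[4,5,4,6,3,2](0)
Move 2: P2 pit0 -> P1=[5,5,4,2,4,0](1) P2=[0,6,5,7,4,2](0)
Move 3: P2 pit1 -> P1=[6,5,4,2,4,0](1) P2=[0,0,6,8,5,3](1)
Move 4: P1 pit0 -> P1=[0,6,5,3,5,1](2) P2=[0,0,6,8,5,3](1)
Move 5: P2 pit5 -> P1=[1,7,5,3,5,1](2) P2=[0,0,6,8,5,0](2)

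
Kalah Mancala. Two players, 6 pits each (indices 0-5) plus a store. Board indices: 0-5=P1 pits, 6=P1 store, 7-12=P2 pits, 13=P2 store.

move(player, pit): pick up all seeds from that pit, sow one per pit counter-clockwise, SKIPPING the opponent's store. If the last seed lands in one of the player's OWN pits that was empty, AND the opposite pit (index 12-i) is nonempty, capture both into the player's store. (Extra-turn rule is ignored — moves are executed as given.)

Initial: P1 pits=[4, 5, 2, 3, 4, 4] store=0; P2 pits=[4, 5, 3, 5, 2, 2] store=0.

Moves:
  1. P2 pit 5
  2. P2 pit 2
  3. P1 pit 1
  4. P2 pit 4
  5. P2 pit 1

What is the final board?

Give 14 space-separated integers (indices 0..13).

Move 1: P2 pit5 -> P1=[5,5,2,3,4,4](0) P2=[4,5,3,5,2,0](1)
Move 2: P2 pit2 -> P1=[0,5,2,3,4,4](0) P2=[4,5,0,6,3,0](7)
Move 3: P1 pit1 -> P1=[0,0,3,4,5,5](1) P2=[4,5,0,6,3,0](7)
Move 4: P2 pit4 -> P1=[1,0,3,4,5,5](1) P2=[4,5,0,6,0,1](8)
Move 5: P2 pit1 -> P1=[1,0,3,4,5,5](1) P2=[4,0,1,7,1,2](9)

Answer: 1 0 3 4 5 5 1 4 0 1 7 1 2 9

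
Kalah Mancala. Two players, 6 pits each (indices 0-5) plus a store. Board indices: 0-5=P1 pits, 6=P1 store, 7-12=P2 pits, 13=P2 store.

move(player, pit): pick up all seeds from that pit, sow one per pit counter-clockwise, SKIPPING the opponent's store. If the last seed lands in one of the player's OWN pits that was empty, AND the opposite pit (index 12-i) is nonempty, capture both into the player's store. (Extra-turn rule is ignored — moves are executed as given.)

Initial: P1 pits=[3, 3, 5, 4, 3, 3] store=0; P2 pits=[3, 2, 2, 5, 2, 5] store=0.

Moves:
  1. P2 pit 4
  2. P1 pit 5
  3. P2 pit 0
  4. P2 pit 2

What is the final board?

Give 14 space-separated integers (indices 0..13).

Move 1: P2 pit4 -> P1=[3,3,5,4,3,3](0) P2=[3,2,2,5,0,6](1)
Move 2: P1 pit5 -> P1=[3,3,5,4,3,0](1) P2=[4,3,2,5,0,6](1)
Move 3: P2 pit0 -> P1=[3,0,5,4,3,0](1) P2=[0,4,3,6,0,6](5)
Move 4: P2 pit2 -> P1=[3,0,5,4,3,0](1) P2=[0,4,0,7,1,7](5)

Answer: 3 0 5 4 3 0 1 0 4 0 7 1 7 5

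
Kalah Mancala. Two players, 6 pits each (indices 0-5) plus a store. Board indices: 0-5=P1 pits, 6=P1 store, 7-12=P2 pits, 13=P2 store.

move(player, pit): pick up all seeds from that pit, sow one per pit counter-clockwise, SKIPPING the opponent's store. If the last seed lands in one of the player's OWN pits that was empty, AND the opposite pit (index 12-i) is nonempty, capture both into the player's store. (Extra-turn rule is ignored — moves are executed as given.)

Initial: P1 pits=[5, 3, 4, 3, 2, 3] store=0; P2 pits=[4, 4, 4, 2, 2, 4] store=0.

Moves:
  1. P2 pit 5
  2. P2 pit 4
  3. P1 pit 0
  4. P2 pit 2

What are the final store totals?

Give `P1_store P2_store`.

Move 1: P2 pit5 -> P1=[6,4,5,3,2,3](0) P2=[4,4,4,2,2,0](1)
Move 2: P2 pit4 -> P1=[6,4,5,3,2,3](0) P2=[4,4,4,2,0,1](2)
Move 3: P1 pit0 -> P1=[0,5,6,4,3,4](1) P2=[4,4,4,2,0,1](2)
Move 4: P2 pit2 -> P1=[0,5,6,4,3,4](1) P2=[4,4,0,3,1,2](3)

Answer: 1 3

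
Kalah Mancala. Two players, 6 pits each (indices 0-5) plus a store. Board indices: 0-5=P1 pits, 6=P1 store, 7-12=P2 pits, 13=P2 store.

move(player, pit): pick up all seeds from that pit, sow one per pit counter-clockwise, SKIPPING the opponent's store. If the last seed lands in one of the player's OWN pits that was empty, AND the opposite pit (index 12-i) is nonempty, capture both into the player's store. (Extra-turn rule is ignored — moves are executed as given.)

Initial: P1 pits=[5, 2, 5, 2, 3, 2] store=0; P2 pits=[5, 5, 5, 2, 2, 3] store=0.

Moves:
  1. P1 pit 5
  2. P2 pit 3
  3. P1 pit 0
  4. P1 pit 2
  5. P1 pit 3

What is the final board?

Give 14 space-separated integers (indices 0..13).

Move 1: P1 pit5 -> P1=[5,2,5,2,3,0](1) P2=[6,5,5,2,2,3](0)
Move 2: P2 pit3 -> P1=[5,2,5,2,3,0](1) P2=[6,5,5,0,3,4](0)
Move 3: P1 pit0 -> P1=[0,3,6,3,4,0](8) P2=[0,5,5,0,3,4](0)
Move 4: P1 pit2 -> P1=[0,3,0,4,5,1](9) P2=[1,6,5,0,3,4](0)
Move 5: P1 pit3 -> P1=[0,3,0,0,6,2](10) P2=[2,6,5,0,3,4](0)

Answer: 0 3 0 0 6 2 10 2 6 5 0 3 4 0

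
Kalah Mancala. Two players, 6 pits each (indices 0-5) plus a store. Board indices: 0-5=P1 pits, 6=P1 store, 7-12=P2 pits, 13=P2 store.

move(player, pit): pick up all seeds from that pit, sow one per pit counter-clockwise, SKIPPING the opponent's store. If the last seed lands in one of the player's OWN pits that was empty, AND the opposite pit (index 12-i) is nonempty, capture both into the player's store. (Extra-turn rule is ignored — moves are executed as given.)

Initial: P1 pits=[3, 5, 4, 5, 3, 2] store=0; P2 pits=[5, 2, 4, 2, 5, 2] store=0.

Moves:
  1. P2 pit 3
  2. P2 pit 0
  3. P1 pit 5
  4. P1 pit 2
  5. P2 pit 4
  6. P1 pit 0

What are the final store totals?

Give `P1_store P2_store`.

Move 1: P2 pit3 -> P1=[3,5,4,5,3,2](0) P2=[5,2,4,0,6,3](0)
Move 2: P2 pit0 -> P1=[3,5,4,5,3,2](0) P2=[0,3,5,1,7,4](0)
Move 3: P1 pit5 -> P1=[3,5,4,5,3,0](1) P2=[1,3,5,1,7,4](0)
Move 4: P1 pit2 -> P1=[3,5,0,6,4,1](2) P2=[1,3,5,1,7,4](0)
Move 5: P2 pit4 -> P1=[4,6,1,7,5,1](2) P2=[1,3,5,1,0,5](1)
Move 6: P1 pit0 -> P1=[0,7,2,8,6,1](2) P2=[1,3,5,1,0,5](1)

Answer: 2 1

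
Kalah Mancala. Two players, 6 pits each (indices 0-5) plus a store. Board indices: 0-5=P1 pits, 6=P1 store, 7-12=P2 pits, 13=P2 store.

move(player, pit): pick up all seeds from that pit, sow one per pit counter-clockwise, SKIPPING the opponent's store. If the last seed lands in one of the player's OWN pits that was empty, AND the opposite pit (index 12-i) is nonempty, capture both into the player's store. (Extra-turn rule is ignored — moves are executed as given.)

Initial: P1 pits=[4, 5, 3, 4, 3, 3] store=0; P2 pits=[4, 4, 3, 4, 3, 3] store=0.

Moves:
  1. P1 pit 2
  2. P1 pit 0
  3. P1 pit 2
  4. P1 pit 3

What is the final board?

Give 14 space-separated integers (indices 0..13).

Answer: 0 6 0 0 6 5 1 5 5 4 5 3 3 0

Derivation:
Move 1: P1 pit2 -> P1=[4,5,0,5,4,4](0) P2=[4,4,3,4,3,3](0)
Move 2: P1 pit0 -> P1=[0,6,1,6,5,4](0) P2=[4,4,3,4,3,3](0)
Move 3: P1 pit2 -> P1=[0,6,0,7,5,4](0) P2=[4,4,3,4,3,3](0)
Move 4: P1 pit3 -> P1=[0,6,0,0,6,5](1) P2=[5,5,4,5,3,3](0)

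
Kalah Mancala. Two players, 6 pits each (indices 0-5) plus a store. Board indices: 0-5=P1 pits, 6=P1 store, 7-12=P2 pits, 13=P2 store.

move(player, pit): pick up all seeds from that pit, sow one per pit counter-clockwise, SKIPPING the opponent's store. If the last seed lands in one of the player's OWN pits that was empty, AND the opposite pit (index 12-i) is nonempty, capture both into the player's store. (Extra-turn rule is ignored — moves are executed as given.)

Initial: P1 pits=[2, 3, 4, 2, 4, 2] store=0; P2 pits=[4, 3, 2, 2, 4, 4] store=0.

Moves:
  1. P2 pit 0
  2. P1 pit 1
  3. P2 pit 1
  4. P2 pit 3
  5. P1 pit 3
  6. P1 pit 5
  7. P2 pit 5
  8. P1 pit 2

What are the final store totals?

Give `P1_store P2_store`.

Move 1: P2 pit0 -> P1=[2,3,4,2,4,2](0) P2=[0,4,3,3,5,4](0)
Move 2: P1 pit1 -> P1=[2,0,5,3,5,2](0) P2=[0,4,3,3,5,4](0)
Move 3: P2 pit1 -> P1=[2,0,5,3,5,2](0) P2=[0,0,4,4,6,5](0)
Move 4: P2 pit3 -> P1=[3,0,5,3,5,2](0) P2=[0,0,4,0,7,6](1)
Move 5: P1 pit3 -> P1=[3,0,5,0,6,3](1) P2=[0,0,4,0,7,6](1)
Move 6: P1 pit5 -> P1=[3,0,5,0,6,0](2) P2=[1,1,4,0,7,6](1)
Move 7: P2 pit5 -> P1=[4,1,6,1,7,0](2) P2=[1,1,4,0,7,0](2)
Move 8: P1 pit2 -> P1=[4,1,0,2,8,1](3) P2=[2,2,4,0,7,0](2)

Answer: 3 2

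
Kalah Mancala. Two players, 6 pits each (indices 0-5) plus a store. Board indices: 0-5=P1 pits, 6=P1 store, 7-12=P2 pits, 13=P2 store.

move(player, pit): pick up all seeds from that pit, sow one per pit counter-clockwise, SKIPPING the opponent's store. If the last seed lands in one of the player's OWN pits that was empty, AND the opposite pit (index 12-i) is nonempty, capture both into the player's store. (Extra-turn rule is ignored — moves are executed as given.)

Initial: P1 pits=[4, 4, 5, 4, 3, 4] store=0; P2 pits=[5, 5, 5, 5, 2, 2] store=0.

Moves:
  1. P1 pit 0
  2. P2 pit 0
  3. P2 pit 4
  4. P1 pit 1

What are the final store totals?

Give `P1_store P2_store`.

Move 1: P1 pit0 -> P1=[0,5,6,5,4,4](0) P2=[5,5,5,5,2,2](0)
Move 2: P2 pit0 -> P1=[0,5,6,5,4,4](0) P2=[0,6,6,6,3,3](0)
Move 3: P2 pit4 -> P1=[1,5,6,5,4,4](0) P2=[0,6,6,6,0,4](1)
Move 4: P1 pit1 -> P1=[1,0,7,6,5,5](1) P2=[0,6,6,6,0,4](1)

Answer: 1 1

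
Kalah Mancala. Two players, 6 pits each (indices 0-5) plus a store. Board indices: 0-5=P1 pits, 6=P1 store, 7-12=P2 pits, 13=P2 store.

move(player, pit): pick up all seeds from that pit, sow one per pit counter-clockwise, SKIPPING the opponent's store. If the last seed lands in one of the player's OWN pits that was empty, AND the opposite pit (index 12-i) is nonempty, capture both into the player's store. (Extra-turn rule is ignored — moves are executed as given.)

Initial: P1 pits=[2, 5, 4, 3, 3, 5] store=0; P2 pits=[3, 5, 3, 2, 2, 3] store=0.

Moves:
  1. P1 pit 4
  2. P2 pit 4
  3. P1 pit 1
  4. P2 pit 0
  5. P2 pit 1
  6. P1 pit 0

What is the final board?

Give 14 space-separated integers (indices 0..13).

Move 1: P1 pit4 -> P1=[2,5,4,3,0,6](1) P2=[4,5,3,2,2,3](0)
Move 2: P2 pit4 -> P1=[2,5,4,3,0,6](1) P2=[4,5,3,2,0,4](1)
Move 3: P1 pit1 -> P1=[2,0,5,4,1,7](2) P2=[4,5,3,2,0,4](1)
Move 4: P2 pit0 -> P1=[2,0,5,4,1,7](2) P2=[0,6,4,3,1,4](1)
Move 5: P2 pit1 -> P1=[3,0,5,4,1,7](2) P2=[0,0,5,4,2,5](2)
Move 6: P1 pit0 -> P1=[0,1,6,5,1,7](2) P2=[0,0,5,4,2,5](2)

Answer: 0 1 6 5 1 7 2 0 0 5 4 2 5 2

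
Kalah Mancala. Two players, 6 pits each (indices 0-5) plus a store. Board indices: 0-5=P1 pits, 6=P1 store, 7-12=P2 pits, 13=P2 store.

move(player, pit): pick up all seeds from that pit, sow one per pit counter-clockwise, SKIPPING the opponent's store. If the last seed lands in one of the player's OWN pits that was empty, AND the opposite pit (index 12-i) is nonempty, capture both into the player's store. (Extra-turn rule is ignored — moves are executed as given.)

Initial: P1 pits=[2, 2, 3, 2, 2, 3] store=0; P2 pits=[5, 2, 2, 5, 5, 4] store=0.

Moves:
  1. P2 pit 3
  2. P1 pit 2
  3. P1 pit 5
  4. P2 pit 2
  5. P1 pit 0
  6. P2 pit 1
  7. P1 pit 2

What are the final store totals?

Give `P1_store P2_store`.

Move 1: P2 pit3 -> P1=[3,3,3,2,2,3](0) P2=[5,2,2,0,6,5](1)
Move 2: P1 pit2 -> P1=[3,3,0,3,3,4](0) P2=[5,2,2,0,6,5](1)
Move 3: P1 pit5 -> P1=[3,3,0,3,3,0](1) P2=[6,3,3,0,6,5](1)
Move 4: P2 pit2 -> P1=[3,3,0,3,3,0](1) P2=[6,3,0,1,7,6](1)
Move 5: P1 pit0 -> P1=[0,4,1,4,3,0](1) P2=[6,3,0,1,7,6](1)
Move 6: P2 pit1 -> P1=[0,4,1,4,3,0](1) P2=[6,0,1,2,8,6](1)
Move 7: P1 pit2 -> P1=[0,4,0,5,3,0](1) P2=[6,0,1,2,8,6](1)

Answer: 1 1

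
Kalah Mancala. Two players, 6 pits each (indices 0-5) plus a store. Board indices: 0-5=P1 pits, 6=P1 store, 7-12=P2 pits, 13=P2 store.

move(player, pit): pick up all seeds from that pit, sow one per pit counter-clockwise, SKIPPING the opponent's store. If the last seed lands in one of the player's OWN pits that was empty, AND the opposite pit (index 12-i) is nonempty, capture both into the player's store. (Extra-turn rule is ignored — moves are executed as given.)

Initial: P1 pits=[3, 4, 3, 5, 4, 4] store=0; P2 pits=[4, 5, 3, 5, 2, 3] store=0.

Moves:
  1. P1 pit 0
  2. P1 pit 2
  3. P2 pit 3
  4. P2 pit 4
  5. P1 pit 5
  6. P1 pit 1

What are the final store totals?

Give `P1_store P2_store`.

Answer: 3 2

Derivation:
Move 1: P1 pit0 -> P1=[0,5,4,6,4,4](0) P2=[4,5,3,5,2,3](0)
Move 2: P1 pit2 -> P1=[0,5,0,7,5,5](1) P2=[4,5,3,5,2,3](0)
Move 3: P2 pit3 -> P1=[1,6,0,7,5,5](1) P2=[4,5,3,0,3,4](1)
Move 4: P2 pit4 -> P1=[2,6,0,7,5,5](1) P2=[4,5,3,0,0,5](2)
Move 5: P1 pit5 -> P1=[2,6,0,7,5,0](2) P2=[5,6,4,1,0,5](2)
Move 6: P1 pit1 -> P1=[2,0,1,8,6,1](3) P2=[6,6,4,1,0,5](2)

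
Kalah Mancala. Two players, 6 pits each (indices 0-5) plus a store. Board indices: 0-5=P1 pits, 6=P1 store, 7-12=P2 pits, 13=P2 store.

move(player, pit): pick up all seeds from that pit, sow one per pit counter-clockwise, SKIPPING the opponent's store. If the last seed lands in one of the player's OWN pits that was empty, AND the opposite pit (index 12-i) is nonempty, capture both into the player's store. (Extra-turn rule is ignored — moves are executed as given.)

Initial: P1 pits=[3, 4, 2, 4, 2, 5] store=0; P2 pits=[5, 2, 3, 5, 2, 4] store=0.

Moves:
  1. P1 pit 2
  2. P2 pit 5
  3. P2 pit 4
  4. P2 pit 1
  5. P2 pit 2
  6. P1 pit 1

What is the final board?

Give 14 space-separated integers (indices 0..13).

Move 1: P1 pit2 -> P1=[3,4,0,5,3,5](0) P2=[5,2,3,5,2,4](0)
Move 2: P2 pit5 -> P1=[4,5,1,5,3,5](0) P2=[5,2,3,5,2,0](1)
Move 3: P2 pit4 -> P1=[4,5,1,5,3,5](0) P2=[5,2,3,5,0,1](2)
Move 4: P2 pit1 -> P1=[4,5,1,5,3,5](0) P2=[5,0,4,6,0,1](2)
Move 5: P2 pit2 -> P1=[4,5,1,5,3,5](0) P2=[5,0,0,7,1,2](3)
Move 6: P1 pit1 -> P1=[4,0,2,6,4,6](1) P2=[5,0,0,7,1,2](3)

Answer: 4 0 2 6 4 6 1 5 0 0 7 1 2 3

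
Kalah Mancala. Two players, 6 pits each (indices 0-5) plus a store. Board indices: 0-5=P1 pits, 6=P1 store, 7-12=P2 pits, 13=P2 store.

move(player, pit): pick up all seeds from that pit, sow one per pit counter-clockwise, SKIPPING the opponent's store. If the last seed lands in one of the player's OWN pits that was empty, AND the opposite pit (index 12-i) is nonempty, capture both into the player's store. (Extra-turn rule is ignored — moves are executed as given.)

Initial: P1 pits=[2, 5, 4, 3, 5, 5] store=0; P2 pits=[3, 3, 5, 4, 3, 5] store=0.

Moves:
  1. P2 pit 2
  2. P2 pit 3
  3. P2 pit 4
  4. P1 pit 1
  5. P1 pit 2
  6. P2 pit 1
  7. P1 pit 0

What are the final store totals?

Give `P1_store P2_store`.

Answer: 2 4

Derivation:
Move 1: P2 pit2 -> P1=[3,5,4,3,5,5](0) P2=[3,3,0,5,4,6](1)
Move 2: P2 pit3 -> P1=[4,6,4,3,5,5](0) P2=[3,3,0,0,5,7](2)
Move 3: P2 pit4 -> P1=[5,7,5,3,5,5](0) P2=[3,3,0,0,0,8](3)
Move 4: P1 pit1 -> P1=[5,0,6,4,6,6](1) P2=[4,4,0,0,0,8](3)
Move 5: P1 pit2 -> P1=[5,0,0,5,7,7](2) P2=[5,5,0,0,0,8](3)
Move 6: P2 pit1 -> P1=[5,0,0,5,7,7](2) P2=[5,0,1,1,1,9](4)
Move 7: P1 pit0 -> P1=[0,1,1,6,8,8](2) P2=[5,0,1,1,1,9](4)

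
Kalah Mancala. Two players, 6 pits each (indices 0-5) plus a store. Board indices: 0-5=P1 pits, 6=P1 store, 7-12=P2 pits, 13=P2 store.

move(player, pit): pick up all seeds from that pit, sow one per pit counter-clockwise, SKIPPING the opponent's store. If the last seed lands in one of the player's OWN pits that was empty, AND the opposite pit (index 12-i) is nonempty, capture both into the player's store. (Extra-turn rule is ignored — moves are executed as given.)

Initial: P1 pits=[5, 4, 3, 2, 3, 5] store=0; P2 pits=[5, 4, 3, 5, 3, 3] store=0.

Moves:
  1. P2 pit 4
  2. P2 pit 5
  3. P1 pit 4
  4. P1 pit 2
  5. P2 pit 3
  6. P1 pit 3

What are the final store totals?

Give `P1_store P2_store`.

Move 1: P2 pit4 -> P1=[6,4,3,2,3,5](0) P2=[5,4,3,5,0,4](1)
Move 2: P2 pit5 -> P1=[7,5,4,2,3,5](0) P2=[5,4,3,5,0,0](2)
Move 3: P1 pit4 -> P1=[7,5,4,2,0,6](1) P2=[6,4,3,5,0,0](2)
Move 4: P1 pit2 -> P1=[7,5,0,3,1,7](2) P2=[6,4,3,5,0,0](2)
Move 5: P2 pit3 -> P1=[8,6,0,3,1,7](2) P2=[6,4,3,0,1,1](3)
Move 6: P1 pit3 -> P1=[8,6,0,0,2,8](3) P2=[6,4,3,0,1,1](3)

Answer: 3 3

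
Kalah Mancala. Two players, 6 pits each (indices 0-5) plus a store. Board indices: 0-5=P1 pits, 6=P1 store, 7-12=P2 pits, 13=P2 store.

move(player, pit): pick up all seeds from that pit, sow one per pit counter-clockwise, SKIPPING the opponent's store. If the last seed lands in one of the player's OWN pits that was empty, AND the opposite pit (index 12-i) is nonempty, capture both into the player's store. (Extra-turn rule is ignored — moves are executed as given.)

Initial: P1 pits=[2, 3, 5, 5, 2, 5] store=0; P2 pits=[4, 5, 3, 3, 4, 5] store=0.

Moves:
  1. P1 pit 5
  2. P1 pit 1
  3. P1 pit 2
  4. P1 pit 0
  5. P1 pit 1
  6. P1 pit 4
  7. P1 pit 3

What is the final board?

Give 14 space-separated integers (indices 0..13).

Move 1: P1 pit5 -> P1=[2,3,5,5,2,0](1) P2=[5,6,4,4,4,5](0)
Move 2: P1 pit1 -> P1=[2,0,6,6,3,0](1) P2=[5,6,4,4,4,5](0)
Move 3: P1 pit2 -> P1=[2,0,0,7,4,1](2) P2=[6,7,4,4,4,5](0)
Move 4: P1 pit0 -> P1=[0,1,0,7,4,1](7) P2=[6,7,4,0,4,5](0)
Move 5: P1 pit1 -> P1=[0,0,1,7,4,1](7) P2=[6,7,4,0,4,5](0)
Move 6: P1 pit4 -> P1=[0,0,1,7,0,2](8) P2=[7,8,4,0,4,5](0)
Move 7: P1 pit3 -> P1=[0,0,1,0,1,3](9) P2=[8,9,5,1,4,5](0)

Answer: 0 0 1 0 1 3 9 8 9 5 1 4 5 0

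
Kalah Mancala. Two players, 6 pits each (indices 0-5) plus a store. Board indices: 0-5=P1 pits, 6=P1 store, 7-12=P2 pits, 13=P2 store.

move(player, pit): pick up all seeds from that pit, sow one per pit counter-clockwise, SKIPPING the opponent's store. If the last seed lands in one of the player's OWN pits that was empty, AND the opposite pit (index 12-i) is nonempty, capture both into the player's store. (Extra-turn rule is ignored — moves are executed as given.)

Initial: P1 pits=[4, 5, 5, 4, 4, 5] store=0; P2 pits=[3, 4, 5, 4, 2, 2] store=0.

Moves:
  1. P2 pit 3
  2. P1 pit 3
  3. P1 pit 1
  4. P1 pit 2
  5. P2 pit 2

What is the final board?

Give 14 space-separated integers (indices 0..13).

Answer: 6 0 0 2 7 8 3 5 5 0 1 4 4 2

Derivation:
Move 1: P2 pit3 -> P1=[5,5,5,4,4,5](0) P2=[3,4,5,0,3,3](1)
Move 2: P1 pit3 -> P1=[5,5,5,0,5,6](1) P2=[4,4,5,0,3,3](1)
Move 3: P1 pit1 -> P1=[5,0,6,1,6,7](2) P2=[4,4,5,0,3,3](1)
Move 4: P1 pit2 -> P1=[5,0,0,2,7,8](3) P2=[5,5,5,0,3,3](1)
Move 5: P2 pit2 -> P1=[6,0,0,2,7,8](3) P2=[5,5,0,1,4,4](2)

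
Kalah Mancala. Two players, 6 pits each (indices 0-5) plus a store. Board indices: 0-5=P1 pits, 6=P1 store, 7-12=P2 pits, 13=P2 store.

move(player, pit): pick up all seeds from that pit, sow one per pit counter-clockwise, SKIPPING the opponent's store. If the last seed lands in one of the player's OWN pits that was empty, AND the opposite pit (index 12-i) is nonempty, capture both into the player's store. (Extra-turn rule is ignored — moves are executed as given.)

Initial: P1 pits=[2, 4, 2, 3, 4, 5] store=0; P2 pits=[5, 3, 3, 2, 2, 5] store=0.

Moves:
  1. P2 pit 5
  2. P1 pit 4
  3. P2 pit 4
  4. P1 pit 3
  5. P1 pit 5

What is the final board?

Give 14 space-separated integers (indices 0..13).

Answer: 3 5 3 0 1 0 3 8 5 4 3 1 2 2

Derivation:
Move 1: P2 pit5 -> P1=[3,5,3,4,4,5](0) P2=[5,3,3,2,2,0](1)
Move 2: P1 pit4 -> P1=[3,5,3,4,0,6](1) P2=[6,4,3,2,2,0](1)
Move 3: P2 pit4 -> P1=[3,5,3,4,0,6](1) P2=[6,4,3,2,0,1](2)
Move 4: P1 pit3 -> P1=[3,5,3,0,1,7](2) P2=[7,4,3,2,0,1](2)
Move 5: P1 pit5 -> P1=[3,5,3,0,1,0](3) P2=[8,5,4,3,1,2](2)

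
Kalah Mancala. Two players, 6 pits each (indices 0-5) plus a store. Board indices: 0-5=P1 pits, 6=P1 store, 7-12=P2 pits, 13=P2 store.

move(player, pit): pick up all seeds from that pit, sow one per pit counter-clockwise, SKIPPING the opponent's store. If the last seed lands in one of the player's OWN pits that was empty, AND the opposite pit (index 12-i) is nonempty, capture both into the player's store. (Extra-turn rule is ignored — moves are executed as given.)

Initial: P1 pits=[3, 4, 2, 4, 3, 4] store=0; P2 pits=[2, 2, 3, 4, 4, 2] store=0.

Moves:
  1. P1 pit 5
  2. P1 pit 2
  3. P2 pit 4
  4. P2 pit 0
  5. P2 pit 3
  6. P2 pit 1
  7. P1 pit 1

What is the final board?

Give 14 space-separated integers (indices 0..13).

Move 1: P1 pit5 -> P1=[3,4,2,4,3,0](1) P2=[3,3,4,4,4,2](0)
Move 2: P1 pit2 -> P1=[3,4,0,5,4,0](1) P2=[3,3,4,4,4,2](0)
Move 3: P2 pit4 -> P1=[4,5,0,5,4,0](1) P2=[3,3,4,4,0,3](1)
Move 4: P2 pit0 -> P1=[4,5,0,5,4,0](1) P2=[0,4,5,5,0,3](1)
Move 5: P2 pit3 -> P1=[5,6,0,5,4,0](1) P2=[0,4,5,0,1,4](2)
Move 6: P2 pit1 -> P1=[5,6,0,5,4,0](1) P2=[0,0,6,1,2,5](2)
Move 7: P1 pit1 -> P1=[5,0,1,6,5,1](2) P2=[1,0,6,1,2,5](2)

Answer: 5 0 1 6 5 1 2 1 0 6 1 2 5 2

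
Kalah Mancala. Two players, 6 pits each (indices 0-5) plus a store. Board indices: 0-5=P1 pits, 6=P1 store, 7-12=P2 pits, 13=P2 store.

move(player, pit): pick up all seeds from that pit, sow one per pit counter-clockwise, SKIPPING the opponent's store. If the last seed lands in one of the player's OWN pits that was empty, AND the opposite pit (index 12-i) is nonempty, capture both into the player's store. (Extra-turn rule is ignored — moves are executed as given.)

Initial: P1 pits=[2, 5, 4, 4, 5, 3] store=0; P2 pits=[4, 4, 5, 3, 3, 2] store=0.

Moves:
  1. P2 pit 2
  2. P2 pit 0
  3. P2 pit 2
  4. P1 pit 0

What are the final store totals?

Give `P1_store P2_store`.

Move 1: P2 pit2 -> P1=[3,5,4,4,5,3](0) P2=[4,4,0,4,4,3](1)
Move 2: P2 pit0 -> P1=[3,5,4,4,5,3](0) P2=[0,5,1,5,5,3](1)
Move 3: P2 pit2 -> P1=[3,5,4,4,5,3](0) P2=[0,5,0,6,5,3](1)
Move 4: P1 pit0 -> P1=[0,6,5,5,5,3](0) P2=[0,5,0,6,5,3](1)

Answer: 0 1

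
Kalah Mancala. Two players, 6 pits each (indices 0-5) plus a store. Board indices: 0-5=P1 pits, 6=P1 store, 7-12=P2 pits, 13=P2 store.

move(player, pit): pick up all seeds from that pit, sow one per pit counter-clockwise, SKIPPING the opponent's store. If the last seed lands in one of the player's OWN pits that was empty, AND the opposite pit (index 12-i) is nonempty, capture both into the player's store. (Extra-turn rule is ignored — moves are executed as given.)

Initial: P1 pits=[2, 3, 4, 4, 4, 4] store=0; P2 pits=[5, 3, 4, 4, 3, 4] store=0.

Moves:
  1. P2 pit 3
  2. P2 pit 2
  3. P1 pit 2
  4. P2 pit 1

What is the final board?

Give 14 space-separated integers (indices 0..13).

Answer: 3 3 0 5 5 5 1 5 0 1 2 6 6 2

Derivation:
Move 1: P2 pit3 -> P1=[3,3,4,4,4,4](0) P2=[5,3,4,0,4,5](1)
Move 2: P2 pit2 -> P1=[3,3,4,4,4,4](0) P2=[5,3,0,1,5,6](2)
Move 3: P1 pit2 -> P1=[3,3,0,5,5,5](1) P2=[5,3,0,1,5,6](2)
Move 4: P2 pit1 -> P1=[3,3,0,5,5,5](1) P2=[5,0,1,2,6,6](2)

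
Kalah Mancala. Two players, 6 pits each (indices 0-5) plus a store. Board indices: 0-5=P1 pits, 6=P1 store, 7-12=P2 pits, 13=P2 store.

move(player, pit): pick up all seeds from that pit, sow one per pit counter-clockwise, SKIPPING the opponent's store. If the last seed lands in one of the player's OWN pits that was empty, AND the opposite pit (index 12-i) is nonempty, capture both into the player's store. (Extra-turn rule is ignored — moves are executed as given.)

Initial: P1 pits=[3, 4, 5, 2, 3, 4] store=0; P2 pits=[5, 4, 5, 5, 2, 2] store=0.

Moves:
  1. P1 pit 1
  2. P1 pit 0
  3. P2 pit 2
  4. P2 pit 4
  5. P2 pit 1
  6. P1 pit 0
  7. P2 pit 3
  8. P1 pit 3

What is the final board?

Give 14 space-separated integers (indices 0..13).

Move 1: P1 pit1 -> P1=[3,0,6,3,4,5](0) P2=[5,4,5,5,2,2](0)
Move 2: P1 pit0 -> P1=[0,1,7,4,4,5](0) P2=[5,4,5,5,2,2](0)
Move 3: P2 pit2 -> P1=[1,1,7,4,4,5](0) P2=[5,4,0,6,3,3](1)
Move 4: P2 pit4 -> P1=[2,1,7,4,4,5](0) P2=[5,4,0,6,0,4](2)
Move 5: P2 pit1 -> P1=[2,1,7,4,4,5](0) P2=[5,0,1,7,1,5](2)
Move 6: P1 pit0 -> P1=[0,2,8,4,4,5](0) P2=[5,0,1,7,1,5](2)
Move 7: P2 pit3 -> P1=[1,3,9,5,4,5](0) P2=[5,0,1,0,2,6](3)
Move 8: P1 pit3 -> P1=[1,3,9,0,5,6](1) P2=[6,1,1,0,2,6](3)

Answer: 1 3 9 0 5 6 1 6 1 1 0 2 6 3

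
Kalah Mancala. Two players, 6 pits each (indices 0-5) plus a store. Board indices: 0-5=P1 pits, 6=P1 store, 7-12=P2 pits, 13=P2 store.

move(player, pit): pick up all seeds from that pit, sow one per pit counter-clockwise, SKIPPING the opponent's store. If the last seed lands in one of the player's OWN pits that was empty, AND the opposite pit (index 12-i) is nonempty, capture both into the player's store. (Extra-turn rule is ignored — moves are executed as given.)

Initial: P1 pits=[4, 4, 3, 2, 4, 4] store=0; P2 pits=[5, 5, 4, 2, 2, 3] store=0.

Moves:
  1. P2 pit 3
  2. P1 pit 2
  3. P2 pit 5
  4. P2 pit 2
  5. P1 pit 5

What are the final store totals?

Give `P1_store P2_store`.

Answer: 1 2

Derivation:
Move 1: P2 pit3 -> P1=[4,4,3,2,4,4](0) P2=[5,5,4,0,3,4](0)
Move 2: P1 pit2 -> P1=[4,4,0,3,5,5](0) P2=[5,5,4,0,3,4](0)
Move 3: P2 pit5 -> P1=[5,5,1,3,5,5](0) P2=[5,5,4,0,3,0](1)
Move 4: P2 pit2 -> P1=[5,5,1,3,5,5](0) P2=[5,5,0,1,4,1](2)
Move 5: P1 pit5 -> P1=[5,5,1,3,5,0](1) P2=[6,6,1,2,4,1](2)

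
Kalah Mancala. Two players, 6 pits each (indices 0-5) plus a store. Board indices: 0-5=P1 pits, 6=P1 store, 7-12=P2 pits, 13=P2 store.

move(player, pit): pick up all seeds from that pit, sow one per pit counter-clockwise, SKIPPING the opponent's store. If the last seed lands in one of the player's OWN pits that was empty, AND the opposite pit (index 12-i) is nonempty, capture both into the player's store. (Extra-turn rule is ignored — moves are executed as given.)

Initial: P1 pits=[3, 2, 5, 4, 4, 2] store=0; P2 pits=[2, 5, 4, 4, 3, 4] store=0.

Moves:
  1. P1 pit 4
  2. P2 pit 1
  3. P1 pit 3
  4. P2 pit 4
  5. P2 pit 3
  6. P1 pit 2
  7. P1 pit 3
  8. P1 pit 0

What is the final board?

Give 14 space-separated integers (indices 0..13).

Move 1: P1 pit4 -> P1=[3,2,5,4,0,3](1) P2=[3,6,4,4,3,4](0)
Move 2: P2 pit1 -> P1=[4,2,5,4,0,3](1) P2=[3,0,5,5,4,5](1)
Move 3: P1 pit3 -> P1=[4,2,5,0,1,4](2) P2=[4,0,5,5,4,5](1)
Move 4: P2 pit4 -> P1=[5,3,5,0,1,4](2) P2=[4,0,5,5,0,6](2)
Move 5: P2 pit3 -> P1=[6,4,5,0,1,4](2) P2=[4,0,5,0,1,7](3)
Move 6: P1 pit2 -> P1=[6,4,0,1,2,5](3) P2=[5,0,5,0,1,7](3)
Move 7: P1 pit3 -> P1=[6,4,0,0,3,5](3) P2=[5,0,5,0,1,7](3)
Move 8: P1 pit0 -> P1=[0,5,1,1,4,6](4) P2=[5,0,5,0,1,7](3)

Answer: 0 5 1 1 4 6 4 5 0 5 0 1 7 3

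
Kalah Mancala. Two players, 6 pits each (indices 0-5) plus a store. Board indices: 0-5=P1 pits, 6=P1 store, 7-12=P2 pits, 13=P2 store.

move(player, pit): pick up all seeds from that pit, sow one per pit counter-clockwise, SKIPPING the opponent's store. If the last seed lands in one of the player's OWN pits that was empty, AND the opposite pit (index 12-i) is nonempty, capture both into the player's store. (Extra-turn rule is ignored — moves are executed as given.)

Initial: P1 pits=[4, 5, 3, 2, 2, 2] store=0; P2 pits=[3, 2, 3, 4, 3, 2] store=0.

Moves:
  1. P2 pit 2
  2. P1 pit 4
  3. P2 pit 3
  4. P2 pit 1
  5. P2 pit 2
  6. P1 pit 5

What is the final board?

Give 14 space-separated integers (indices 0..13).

Move 1: P2 pit2 -> P1=[4,5,3,2,2,2](0) P2=[3,2,0,5,4,3](0)
Move 2: P1 pit4 -> P1=[4,5,3,2,0,3](1) P2=[3,2,0,5,4,3](0)
Move 3: P2 pit3 -> P1=[5,6,3,2,0,3](1) P2=[3,2,0,0,5,4](1)
Move 4: P2 pit1 -> P1=[5,6,0,2,0,3](1) P2=[3,0,1,0,5,4](5)
Move 5: P2 pit2 -> P1=[5,6,0,2,0,3](1) P2=[3,0,0,1,5,4](5)
Move 6: P1 pit5 -> P1=[5,6,0,2,0,0](2) P2=[4,1,0,1,5,4](5)

Answer: 5 6 0 2 0 0 2 4 1 0 1 5 4 5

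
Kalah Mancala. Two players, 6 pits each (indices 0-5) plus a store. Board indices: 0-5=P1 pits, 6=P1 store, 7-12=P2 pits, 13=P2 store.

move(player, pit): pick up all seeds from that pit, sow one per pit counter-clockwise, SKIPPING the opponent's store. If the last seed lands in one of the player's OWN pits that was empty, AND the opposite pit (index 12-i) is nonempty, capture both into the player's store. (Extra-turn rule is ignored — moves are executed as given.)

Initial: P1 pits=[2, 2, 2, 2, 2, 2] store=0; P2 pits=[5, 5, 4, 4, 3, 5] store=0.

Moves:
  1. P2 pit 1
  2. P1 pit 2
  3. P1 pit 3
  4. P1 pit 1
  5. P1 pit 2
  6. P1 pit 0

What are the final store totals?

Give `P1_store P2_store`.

Move 1: P2 pit1 -> P1=[2,2,2,2,2,2](0) P2=[5,0,5,5,4,6](1)
Move 2: P1 pit2 -> P1=[2,2,0,3,3,2](0) P2=[5,0,5,5,4,6](1)
Move 3: P1 pit3 -> P1=[2,2,0,0,4,3](1) P2=[5,0,5,5,4,6](1)
Move 4: P1 pit1 -> P1=[2,0,1,0,4,3](7) P2=[5,0,0,5,4,6](1)
Move 5: P1 pit2 -> P1=[2,0,0,1,4,3](7) P2=[5,0,0,5,4,6](1)
Move 6: P1 pit0 -> P1=[0,1,0,1,4,3](13) P2=[5,0,0,0,4,6](1)

Answer: 13 1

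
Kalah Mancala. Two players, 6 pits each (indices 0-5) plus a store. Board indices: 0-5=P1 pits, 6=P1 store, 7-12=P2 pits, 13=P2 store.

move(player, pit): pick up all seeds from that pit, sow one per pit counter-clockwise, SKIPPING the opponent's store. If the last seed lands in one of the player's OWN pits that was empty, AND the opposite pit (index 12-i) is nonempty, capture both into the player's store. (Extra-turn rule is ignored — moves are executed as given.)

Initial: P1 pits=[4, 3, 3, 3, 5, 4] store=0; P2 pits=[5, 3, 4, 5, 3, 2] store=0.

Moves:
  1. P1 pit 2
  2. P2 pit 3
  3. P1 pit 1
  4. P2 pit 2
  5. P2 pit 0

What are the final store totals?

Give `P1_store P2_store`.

Move 1: P1 pit2 -> P1=[4,3,0,4,6,5](0) P2=[5,3,4,5,3,2](0)
Move 2: P2 pit3 -> P1=[5,4,0,4,6,5](0) P2=[5,3,4,0,4,3](1)
Move 3: P1 pit1 -> P1=[5,0,1,5,7,6](0) P2=[5,3,4,0,4,3](1)
Move 4: P2 pit2 -> P1=[5,0,1,5,7,6](0) P2=[5,3,0,1,5,4](2)
Move 5: P2 pit0 -> P1=[5,0,1,5,7,6](0) P2=[0,4,1,2,6,5](2)

Answer: 0 2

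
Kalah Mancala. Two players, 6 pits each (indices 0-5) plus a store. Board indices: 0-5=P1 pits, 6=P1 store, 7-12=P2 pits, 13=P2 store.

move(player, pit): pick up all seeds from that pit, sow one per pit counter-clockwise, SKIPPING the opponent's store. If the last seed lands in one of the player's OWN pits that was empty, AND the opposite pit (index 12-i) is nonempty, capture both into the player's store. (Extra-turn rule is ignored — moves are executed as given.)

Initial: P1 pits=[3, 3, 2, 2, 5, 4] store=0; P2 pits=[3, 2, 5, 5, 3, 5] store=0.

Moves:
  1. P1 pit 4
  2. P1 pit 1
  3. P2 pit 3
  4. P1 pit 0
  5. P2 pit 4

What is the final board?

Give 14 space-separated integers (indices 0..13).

Answer: 1 3 4 4 1 5 5 4 0 6 0 0 7 2

Derivation:
Move 1: P1 pit4 -> P1=[3,3,2,2,0,5](1) P2=[4,3,6,5,3,5](0)
Move 2: P1 pit1 -> P1=[3,0,3,3,0,5](5) P2=[4,0,6,5,3,5](0)
Move 3: P2 pit3 -> P1=[4,1,3,3,0,5](5) P2=[4,0,6,0,4,6](1)
Move 4: P1 pit0 -> P1=[0,2,4,4,1,5](5) P2=[4,0,6,0,4,6](1)
Move 5: P2 pit4 -> P1=[1,3,4,4,1,5](5) P2=[4,0,6,0,0,7](2)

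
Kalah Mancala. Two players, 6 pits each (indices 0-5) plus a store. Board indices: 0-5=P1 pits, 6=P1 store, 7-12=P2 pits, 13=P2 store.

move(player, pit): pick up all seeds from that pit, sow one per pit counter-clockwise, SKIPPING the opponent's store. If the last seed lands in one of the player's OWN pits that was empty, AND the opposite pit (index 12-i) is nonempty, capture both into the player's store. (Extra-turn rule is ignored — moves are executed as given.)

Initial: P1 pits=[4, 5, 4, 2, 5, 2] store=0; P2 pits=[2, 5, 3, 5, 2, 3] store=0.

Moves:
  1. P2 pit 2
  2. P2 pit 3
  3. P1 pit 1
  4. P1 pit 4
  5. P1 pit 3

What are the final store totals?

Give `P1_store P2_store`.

Answer: 3 1

Derivation:
Move 1: P2 pit2 -> P1=[4,5,4,2,5,2](0) P2=[2,5,0,6,3,4](0)
Move 2: P2 pit3 -> P1=[5,6,5,2,5,2](0) P2=[2,5,0,0,4,5](1)
Move 3: P1 pit1 -> P1=[5,0,6,3,6,3](1) P2=[3,5,0,0,4,5](1)
Move 4: P1 pit4 -> P1=[5,0,6,3,0,4](2) P2=[4,6,1,1,4,5](1)
Move 5: P1 pit3 -> P1=[5,0,6,0,1,5](3) P2=[4,6,1,1,4,5](1)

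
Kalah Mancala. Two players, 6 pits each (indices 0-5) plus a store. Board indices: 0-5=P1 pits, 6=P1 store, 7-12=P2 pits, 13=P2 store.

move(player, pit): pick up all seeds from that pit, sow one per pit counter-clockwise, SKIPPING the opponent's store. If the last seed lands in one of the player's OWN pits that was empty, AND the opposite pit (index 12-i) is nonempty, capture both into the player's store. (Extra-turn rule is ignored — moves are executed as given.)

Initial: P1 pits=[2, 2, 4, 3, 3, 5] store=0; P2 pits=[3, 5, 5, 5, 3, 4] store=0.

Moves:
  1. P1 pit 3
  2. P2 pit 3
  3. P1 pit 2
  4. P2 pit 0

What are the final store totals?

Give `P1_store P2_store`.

Move 1: P1 pit3 -> P1=[2,2,4,0,4,6](1) P2=[3,5,5,5,3,4](0)
Move 2: P2 pit3 -> P1=[3,3,4,0,4,6](1) P2=[3,5,5,0,4,5](1)
Move 3: P1 pit2 -> P1=[3,3,0,1,5,7](2) P2=[3,5,5,0,4,5](1)
Move 4: P2 pit0 -> P1=[3,3,0,1,5,7](2) P2=[0,6,6,1,4,5](1)

Answer: 2 1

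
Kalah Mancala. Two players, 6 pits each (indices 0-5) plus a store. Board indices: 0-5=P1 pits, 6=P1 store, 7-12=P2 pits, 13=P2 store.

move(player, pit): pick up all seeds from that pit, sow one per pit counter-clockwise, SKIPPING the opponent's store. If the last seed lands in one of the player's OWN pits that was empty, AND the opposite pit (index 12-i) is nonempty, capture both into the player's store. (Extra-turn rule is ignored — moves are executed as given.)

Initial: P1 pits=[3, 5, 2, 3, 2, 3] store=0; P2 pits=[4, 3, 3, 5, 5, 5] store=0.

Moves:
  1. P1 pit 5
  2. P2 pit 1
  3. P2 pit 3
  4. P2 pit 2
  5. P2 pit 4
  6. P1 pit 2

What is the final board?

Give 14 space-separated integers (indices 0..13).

Move 1: P1 pit5 -> P1=[3,5,2,3,2,0](1) P2=[5,4,3,5,5,5](0)
Move 2: P2 pit1 -> P1=[3,5,2,3,2,0](1) P2=[5,0,4,6,6,6](0)
Move 3: P2 pit3 -> P1=[4,6,3,3,2,0](1) P2=[5,0,4,0,7,7](1)
Move 4: P2 pit2 -> P1=[4,6,3,3,2,0](1) P2=[5,0,0,1,8,8](2)
Move 5: P2 pit4 -> P1=[5,7,4,4,3,1](1) P2=[5,0,0,1,0,9](3)
Move 6: P1 pit2 -> P1=[5,7,0,5,4,2](2) P2=[5,0,0,1,0,9](3)

Answer: 5 7 0 5 4 2 2 5 0 0 1 0 9 3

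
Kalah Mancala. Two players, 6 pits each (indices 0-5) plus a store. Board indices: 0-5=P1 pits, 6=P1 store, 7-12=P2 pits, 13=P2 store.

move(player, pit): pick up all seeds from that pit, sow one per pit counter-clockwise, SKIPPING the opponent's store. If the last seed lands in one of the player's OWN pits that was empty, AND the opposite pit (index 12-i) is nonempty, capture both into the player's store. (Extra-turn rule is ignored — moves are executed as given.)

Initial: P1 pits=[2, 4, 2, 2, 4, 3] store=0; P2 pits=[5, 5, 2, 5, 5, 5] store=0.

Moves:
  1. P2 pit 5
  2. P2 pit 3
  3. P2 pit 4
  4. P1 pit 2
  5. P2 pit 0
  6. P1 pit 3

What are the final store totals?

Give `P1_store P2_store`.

Answer: 2 3

Derivation:
Move 1: P2 pit5 -> P1=[3,5,3,3,4,3](0) P2=[5,5,2,5,5,0](1)
Move 2: P2 pit3 -> P1=[4,6,3,3,4,3](0) P2=[5,5,2,0,6,1](2)
Move 3: P2 pit4 -> P1=[5,7,4,4,4,3](0) P2=[5,5,2,0,0,2](3)
Move 4: P1 pit2 -> P1=[5,7,0,5,5,4](1) P2=[5,5,2,0,0,2](3)
Move 5: P2 pit0 -> P1=[5,7,0,5,5,4](1) P2=[0,6,3,1,1,3](3)
Move 6: P1 pit3 -> P1=[5,7,0,0,6,5](2) P2=[1,7,3,1,1,3](3)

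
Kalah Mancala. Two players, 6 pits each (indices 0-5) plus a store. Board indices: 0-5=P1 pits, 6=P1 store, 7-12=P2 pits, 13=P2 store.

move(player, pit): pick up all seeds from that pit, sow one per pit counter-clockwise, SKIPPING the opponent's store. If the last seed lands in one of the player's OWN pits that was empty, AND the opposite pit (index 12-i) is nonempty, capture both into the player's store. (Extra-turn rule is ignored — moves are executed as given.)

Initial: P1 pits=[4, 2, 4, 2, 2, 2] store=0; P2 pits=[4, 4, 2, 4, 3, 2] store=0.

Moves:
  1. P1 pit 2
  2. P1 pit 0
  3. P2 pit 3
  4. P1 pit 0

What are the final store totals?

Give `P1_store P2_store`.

Answer: 1 1

Derivation:
Move 1: P1 pit2 -> P1=[4,2,0,3,3,3](1) P2=[4,4,2,4,3,2](0)
Move 2: P1 pit0 -> P1=[0,3,1,4,4,3](1) P2=[4,4,2,4,3,2](0)
Move 3: P2 pit3 -> P1=[1,3,1,4,4,3](1) P2=[4,4,2,0,4,3](1)
Move 4: P1 pit0 -> P1=[0,4,1,4,4,3](1) P2=[4,4,2,0,4,3](1)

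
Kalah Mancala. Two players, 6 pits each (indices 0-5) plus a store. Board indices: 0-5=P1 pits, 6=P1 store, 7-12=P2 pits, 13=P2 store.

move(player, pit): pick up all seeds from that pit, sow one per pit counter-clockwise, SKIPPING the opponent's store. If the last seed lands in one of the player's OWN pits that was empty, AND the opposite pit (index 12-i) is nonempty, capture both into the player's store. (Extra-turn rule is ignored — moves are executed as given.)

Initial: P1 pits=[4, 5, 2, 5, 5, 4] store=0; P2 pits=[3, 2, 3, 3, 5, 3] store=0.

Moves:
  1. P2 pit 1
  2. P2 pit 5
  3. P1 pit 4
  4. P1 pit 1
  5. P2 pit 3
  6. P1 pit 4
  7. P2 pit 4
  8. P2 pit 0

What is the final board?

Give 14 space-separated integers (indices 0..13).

Move 1: P2 pit1 -> P1=[4,5,2,5,5,4](0) P2=[3,0,4,4,5,3](0)
Move 2: P2 pit5 -> P1=[5,6,2,5,5,4](0) P2=[3,0,4,4,5,0](1)
Move 3: P1 pit4 -> P1=[5,6,2,5,0,5](1) P2=[4,1,5,4,5,0](1)
Move 4: P1 pit1 -> P1=[5,0,3,6,1,6](2) P2=[5,1,5,4,5,0](1)
Move 5: P2 pit3 -> P1=[6,0,3,6,1,6](2) P2=[5,1,5,0,6,1](2)
Move 6: P1 pit4 -> P1=[6,0,3,6,0,7](2) P2=[5,1,5,0,6,1](2)
Move 7: P2 pit4 -> P1=[7,1,4,7,0,7](2) P2=[5,1,5,0,0,2](3)
Move 8: P2 pit0 -> P1=[7,1,4,7,0,7](2) P2=[0,2,6,1,1,3](3)

Answer: 7 1 4 7 0 7 2 0 2 6 1 1 3 3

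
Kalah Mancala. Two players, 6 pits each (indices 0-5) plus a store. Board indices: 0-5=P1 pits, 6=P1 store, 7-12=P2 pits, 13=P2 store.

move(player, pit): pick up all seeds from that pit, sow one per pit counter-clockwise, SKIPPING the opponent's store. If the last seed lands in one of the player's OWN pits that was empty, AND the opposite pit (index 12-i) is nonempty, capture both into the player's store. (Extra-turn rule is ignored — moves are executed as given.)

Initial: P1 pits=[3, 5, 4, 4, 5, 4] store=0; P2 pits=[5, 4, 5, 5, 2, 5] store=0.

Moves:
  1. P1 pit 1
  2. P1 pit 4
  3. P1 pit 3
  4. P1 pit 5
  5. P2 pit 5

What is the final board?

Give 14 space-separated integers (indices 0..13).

Answer: 4 1 6 1 2 0 4 8 7 7 7 3 0 1

Derivation:
Move 1: P1 pit1 -> P1=[3,0,5,5,6,5](1) P2=[5,4,5,5,2,5](0)
Move 2: P1 pit4 -> P1=[3,0,5,5,0,6](2) P2=[6,5,6,6,2,5](0)
Move 3: P1 pit3 -> P1=[3,0,5,0,1,7](3) P2=[7,6,6,6,2,5](0)
Move 4: P1 pit5 -> P1=[3,0,5,0,1,0](4) P2=[8,7,7,7,3,6](0)
Move 5: P2 pit5 -> P1=[4,1,6,1,2,0](4) P2=[8,7,7,7,3,0](1)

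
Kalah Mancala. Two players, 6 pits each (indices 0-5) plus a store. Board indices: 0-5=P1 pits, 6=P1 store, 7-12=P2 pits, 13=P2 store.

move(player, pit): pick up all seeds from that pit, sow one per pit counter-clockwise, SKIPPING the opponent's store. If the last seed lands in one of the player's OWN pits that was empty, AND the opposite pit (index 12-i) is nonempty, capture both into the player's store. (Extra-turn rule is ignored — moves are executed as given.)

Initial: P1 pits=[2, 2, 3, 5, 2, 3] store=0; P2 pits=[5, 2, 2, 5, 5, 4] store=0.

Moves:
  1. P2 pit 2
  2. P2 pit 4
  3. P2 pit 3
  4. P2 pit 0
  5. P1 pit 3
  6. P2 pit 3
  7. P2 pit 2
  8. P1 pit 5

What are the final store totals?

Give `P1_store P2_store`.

Move 1: P2 pit2 -> P1=[2,2,3,5,2,3](0) P2=[5,2,0,6,6,4](0)
Move 2: P2 pit4 -> P1=[3,3,4,6,2,3](0) P2=[5,2,0,6,0,5](1)
Move 3: P2 pit3 -> P1=[4,4,5,6,2,3](0) P2=[5,2,0,0,1,6](2)
Move 4: P2 pit0 -> P1=[4,4,5,6,2,3](0) P2=[0,3,1,1,2,7](2)
Move 5: P1 pit3 -> P1=[4,4,5,0,3,4](1) P2=[1,4,2,1,2,7](2)
Move 6: P2 pit3 -> P1=[4,4,5,0,3,4](1) P2=[1,4,2,0,3,7](2)
Move 7: P2 pit2 -> P1=[4,4,5,0,3,4](1) P2=[1,4,0,1,4,7](2)
Move 8: P1 pit5 -> P1=[4,4,5,0,3,0](2) P2=[2,5,1,1,4,7](2)

Answer: 2 2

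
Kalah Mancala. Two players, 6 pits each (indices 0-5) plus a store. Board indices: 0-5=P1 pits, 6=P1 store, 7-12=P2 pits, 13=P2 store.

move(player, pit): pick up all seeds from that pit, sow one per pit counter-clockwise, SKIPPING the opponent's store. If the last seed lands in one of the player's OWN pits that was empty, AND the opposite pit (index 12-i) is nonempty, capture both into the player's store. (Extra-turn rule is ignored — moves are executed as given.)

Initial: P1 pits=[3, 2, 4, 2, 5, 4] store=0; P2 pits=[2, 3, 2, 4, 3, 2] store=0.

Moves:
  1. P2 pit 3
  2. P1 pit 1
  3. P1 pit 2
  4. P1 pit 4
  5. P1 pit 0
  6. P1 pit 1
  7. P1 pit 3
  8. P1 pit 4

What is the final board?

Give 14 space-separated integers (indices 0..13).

Answer: 0 0 2 0 0 8 8 5 1 3 1 4 3 1

Derivation:
Move 1: P2 pit3 -> P1=[4,2,4,2,5,4](0) P2=[2,3,2,0,4,3](1)
Move 2: P1 pit1 -> P1=[4,0,5,3,5,4](0) P2=[2,3,2,0,4,3](1)
Move 3: P1 pit2 -> P1=[4,0,0,4,6,5](1) P2=[3,3,2,0,4,3](1)
Move 4: P1 pit4 -> P1=[4,0,0,4,0,6](2) P2=[4,4,3,1,4,3](1)
Move 5: P1 pit0 -> P1=[0,1,1,5,0,6](7) P2=[4,0,3,1,4,3](1)
Move 6: P1 pit1 -> P1=[0,0,2,5,0,6](7) P2=[4,0,3,1,4,3](1)
Move 7: P1 pit3 -> P1=[0,0,2,0,1,7](8) P2=[5,1,3,1,4,3](1)
Move 8: P1 pit4 -> P1=[0,0,2,0,0,8](8) P2=[5,1,3,1,4,3](1)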